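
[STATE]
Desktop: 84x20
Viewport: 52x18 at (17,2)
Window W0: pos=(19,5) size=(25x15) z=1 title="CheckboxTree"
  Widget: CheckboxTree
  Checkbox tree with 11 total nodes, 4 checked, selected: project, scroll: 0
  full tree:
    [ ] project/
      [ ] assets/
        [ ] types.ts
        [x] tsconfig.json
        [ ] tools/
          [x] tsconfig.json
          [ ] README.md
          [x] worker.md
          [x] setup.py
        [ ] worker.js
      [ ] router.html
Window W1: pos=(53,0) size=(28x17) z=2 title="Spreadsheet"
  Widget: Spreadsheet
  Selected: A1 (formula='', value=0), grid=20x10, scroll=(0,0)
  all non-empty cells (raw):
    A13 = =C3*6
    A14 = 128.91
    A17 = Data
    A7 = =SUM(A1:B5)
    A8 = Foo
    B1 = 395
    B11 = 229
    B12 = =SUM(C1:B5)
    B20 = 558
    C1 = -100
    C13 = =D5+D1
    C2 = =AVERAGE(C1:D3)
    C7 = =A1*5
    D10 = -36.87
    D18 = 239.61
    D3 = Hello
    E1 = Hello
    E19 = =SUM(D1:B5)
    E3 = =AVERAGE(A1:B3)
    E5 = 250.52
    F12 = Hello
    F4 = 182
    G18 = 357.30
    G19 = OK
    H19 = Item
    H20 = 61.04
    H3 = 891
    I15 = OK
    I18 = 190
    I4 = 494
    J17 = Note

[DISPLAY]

                                    ┠───────────────
                                    ┃A1:            
                                    ┃       A       
  ┏━━━━━━━━━━━━━━━━━━━━━━━┓         ┃---------------
  ┃ CheckboxTree          ┃         ┃  1      [0]   
  ┠───────────────────────┨         ┃  2        0   
  ┃>[-] project/          ┃         ┃  3        0   
  ┃   [-] assets/         ┃         ┃  4        0   
  ┃     [ ] types.ts      ┃         ┃  5        0   
  ┃     [x] tsconfig.json ┃         ┃  6        0   
  ┃     [-] tools/        ┃         ┃  7      395   
  ┃       [x] tsconfig.jso┃         ┃  8 Foo        
  ┃       [ ] README.md   ┃         ┃  9        0   
  ┃       [x] worker.md   ┃         ┃ 10        0   
  ┃       [x] setup.py    ┃         ┗━━━━━━━━━━━━━━━
  ┃     [ ] worker.js     ┃                         
  ┃   [ ] router.html     ┃                         
  ┗━━━━━━━━━━━━━━━━━━━━━━━┛                         


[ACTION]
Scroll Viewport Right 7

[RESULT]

                             ┠──────────────────────
                             ┃A1:                   
                             ┃       A       B      
━━━━━━━━━━━━━━━━━━━┓         ┃----------------------
ckboxTree          ┃         ┃  1      [0]     395  
───────────────────┨         ┃  2        0       0#C
 project/          ┃         ┃  3        0       0  
-] assets/         ┃         ┃  4        0       0  
 [ ] types.ts      ┃         ┃  5        0       0  
 [x] tsconfig.json ┃         ┃  6        0       0  
 [-] tools/        ┃         ┃  7      395       0  
   [x] tsconfig.jso┃         ┃  8 Foo            0  
   [ ] README.md   ┃         ┃  9        0       0  
   [x] worker.md   ┃         ┃ 10        0       0  
   [x] setup.py    ┃         ┗━━━━━━━━━━━━━━━━━━━━━━
 [ ] worker.js     ┃                                
 ] router.html     ┃                                
━━━━━━━━━━━━━━━━━━━┛                                


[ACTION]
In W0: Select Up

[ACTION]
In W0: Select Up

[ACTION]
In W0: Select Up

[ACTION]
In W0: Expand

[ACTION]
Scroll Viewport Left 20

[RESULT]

                                                 ┠──
                                                 ┃A1
                                                 ┃  
               ┏━━━━━━━━━━━━━━━━━━━━━━━┓         ┃--
               ┃ CheckboxTree          ┃         ┃  
               ┠───────────────────────┨         ┃  
               ┃>[-] project/          ┃         ┃  
               ┃   [-] assets/         ┃         ┃  
               ┃     [ ] types.ts      ┃         ┃  
               ┃     [x] tsconfig.json ┃         ┃  
               ┃     [-] tools/        ┃         ┃  
               ┃       [x] tsconfig.jso┃         ┃  
               ┃       [ ] README.md   ┃         ┃  
               ┃       [x] worker.md   ┃         ┃ 1
               ┃       [x] setup.py    ┃         ┗━━
               ┃     [ ] worker.js     ┃            
               ┃   [ ] router.html     ┃            
               ┗━━━━━━━━━━━━━━━━━━━━━━━┛            


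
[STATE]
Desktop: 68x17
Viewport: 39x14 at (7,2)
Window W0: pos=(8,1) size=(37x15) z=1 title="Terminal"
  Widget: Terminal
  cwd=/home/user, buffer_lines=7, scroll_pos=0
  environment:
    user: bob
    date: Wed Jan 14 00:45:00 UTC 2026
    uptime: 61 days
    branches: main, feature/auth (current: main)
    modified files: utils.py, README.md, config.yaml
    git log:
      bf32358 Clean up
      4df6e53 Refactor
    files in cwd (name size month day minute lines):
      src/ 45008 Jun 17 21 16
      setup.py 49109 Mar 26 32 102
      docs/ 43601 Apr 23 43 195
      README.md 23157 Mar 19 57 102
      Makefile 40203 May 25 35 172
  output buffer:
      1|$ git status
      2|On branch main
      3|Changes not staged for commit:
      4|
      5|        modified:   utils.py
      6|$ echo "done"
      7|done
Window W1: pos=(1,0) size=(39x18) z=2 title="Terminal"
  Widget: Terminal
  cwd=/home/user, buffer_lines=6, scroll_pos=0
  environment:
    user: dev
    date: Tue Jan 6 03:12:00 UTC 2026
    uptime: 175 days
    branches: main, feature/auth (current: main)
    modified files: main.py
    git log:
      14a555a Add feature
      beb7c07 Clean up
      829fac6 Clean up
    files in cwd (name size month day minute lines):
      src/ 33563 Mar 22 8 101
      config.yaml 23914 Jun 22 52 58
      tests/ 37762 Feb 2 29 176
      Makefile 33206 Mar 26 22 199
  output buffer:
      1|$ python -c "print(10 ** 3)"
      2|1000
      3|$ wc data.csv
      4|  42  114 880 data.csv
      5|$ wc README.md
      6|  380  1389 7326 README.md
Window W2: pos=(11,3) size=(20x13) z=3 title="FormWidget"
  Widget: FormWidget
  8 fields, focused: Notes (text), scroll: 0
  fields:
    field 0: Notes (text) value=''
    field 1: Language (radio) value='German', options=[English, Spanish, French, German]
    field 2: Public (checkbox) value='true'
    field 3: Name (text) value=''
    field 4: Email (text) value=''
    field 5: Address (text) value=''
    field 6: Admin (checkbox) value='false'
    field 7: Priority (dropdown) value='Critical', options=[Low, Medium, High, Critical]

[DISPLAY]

────────────────────────────────┨    ┃ 
hon ┏━━━━━━━━━━━━━━━━━━┓        ┃────┨ 
    ┃ FormWidget       ┃        ┃    ┃ 
data┠──────────────────┨        ┃    ┃ 
 114┃> Notes:      [  ]┃        ┃    ┃ 
READ┃  Language:   ( ) ┃        ┃    ┃ 
  13┃  Public:     [x] ┃        ┃    ┃ 
    ┃  Name:       [  ]┃        ┃    ┃ 
    ┃  Email:      [  ]┃        ┃    ┃ 
    ┃  Address:    [  ]┃        ┃    ┃ 
    ┃  Admin:      [ ] ┃        ┃    ┃ 
    ┃  Priority:   [C▼]┃        ┃    ┃ 
    ┃                  ┃        ┃    ┃ 
    ┗━━━━━━━━━━━━━━━━━━┛        ┃━━━━┛ 


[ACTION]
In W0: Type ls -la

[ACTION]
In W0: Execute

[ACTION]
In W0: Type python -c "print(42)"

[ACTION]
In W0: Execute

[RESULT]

────────────────────────────────┨    ┃ 
hon ┏━━━━━━━━━━━━━━━━━━┓        ┃────┨ 
    ┃ FormWidget       ┃        ┃    ┃ 
data┠──────────────────┨        ┃    ┃ 
 114┃> Notes:      [  ]┃        ┃    ┃ 
READ┃  Language:   ( ) ┃        ┃8 Ju┃ 
  13┃  Public:     [x] ┃        ┃9 Ma┃ 
    ┃  Name:       [  ]┃        ┃1 Ap┃ 
    ┃  Email:      [  ]┃        ┃7 Ma┃ 
    ┃  Address:    [  ]┃        ┃3 Ma┃ 
    ┃  Admin:      [ ] ┃        ┃    ┃ 
    ┃  Priority:   [C▼]┃        ┃    ┃ 
    ┃                  ┃        ┃    ┃ 
    ┗━━━━━━━━━━━━━━━━━━┛        ┃━━━━┛ 


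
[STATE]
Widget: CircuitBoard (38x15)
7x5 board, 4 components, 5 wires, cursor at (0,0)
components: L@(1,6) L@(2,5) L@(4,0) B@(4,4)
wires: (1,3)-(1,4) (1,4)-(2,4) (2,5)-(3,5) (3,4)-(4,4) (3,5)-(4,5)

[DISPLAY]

   0 1 2 3 4 5 6                      
0  [.]                                
                                      
1               · ─ ·       L         
                    │                 
2                   ·   L             
                        │             
3                   ·   ·             
                    │   │             
4   L               B   ·             
Cursor: (0,0)                         
                                      
                                      
                                      
                                      


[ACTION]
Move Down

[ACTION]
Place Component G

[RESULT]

   0 1 2 3 4 5 6                      
0                                     
                                      
1  [G]          · ─ ·       L         
                    │                 
2                   ·   L             
                        │             
3                   ·   ·             
                    │   │             
4   L               B   ·             
Cursor: (1,0)                         
                                      
                                      
                                      
                                      


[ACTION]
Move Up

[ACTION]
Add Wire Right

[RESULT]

   0 1 2 3 4 5 6                      
0  [.]─ ·                             
                                      
1   G           · ─ ·       L         
                    │                 
2                   ·   L             
                        │             
3                   ·   ·             
                    │   │             
4   L               B   ·             
Cursor: (0,0)                         
                                      
                                      
                                      
                                      


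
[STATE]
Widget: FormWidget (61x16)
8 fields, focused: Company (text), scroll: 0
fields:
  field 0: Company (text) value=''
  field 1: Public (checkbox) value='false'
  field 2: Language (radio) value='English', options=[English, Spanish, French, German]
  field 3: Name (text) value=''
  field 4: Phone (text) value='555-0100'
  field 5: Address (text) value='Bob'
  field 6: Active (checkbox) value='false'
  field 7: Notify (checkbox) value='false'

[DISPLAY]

> Company:    [                                             ]
  Public:     [ ]                                            
  Language:   (●) English  ( ) Spanish  ( ) French  ( ) Germa
  Name:       [                                             ]
  Phone:      [555-0100                                     ]
  Address:    [Bob                                          ]
  Active:     [ ]                                            
  Notify:     [ ]                                            
                                                             
                                                             
                                                             
                                                             
                                                             
                                                             
                                                             
                                                             


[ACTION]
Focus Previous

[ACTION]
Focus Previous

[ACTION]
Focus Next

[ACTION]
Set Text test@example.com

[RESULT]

  Company:    [                                             ]
  Public:     [ ]                                            
  Language:   (●) English  ( ) Spanish  ( ) French  ( ) Germa
  Name:       [                                             ]
  Phone:      [555-0100                                     ]
  Address:    [Bob                                          ]
  Active:     [ ]                                            
> Notify:     [ ]                                            
                                                             
                                                             
                                                             
                                                             
                                                             
                                                             
                                                             
                                                             


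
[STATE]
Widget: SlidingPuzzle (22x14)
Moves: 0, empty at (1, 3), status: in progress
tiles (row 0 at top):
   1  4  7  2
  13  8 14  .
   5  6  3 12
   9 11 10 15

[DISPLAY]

┌────┬────┬────┬────┐ 
│  1 │  4 │  7 │  2 │ 
├────┼────┼────┼────┤ 
│ 13 │  8 │ 14 │    │ 
├────┼────┼────┼────┤ 
│  5 │  6 │  3 │ 12 │ 
├────┼────┼────┼────┤ 
│  9 │ 11 │ 10 │ 15 │ 
└────┴────┴────┴────┘ 
Moves: 0              
                      
                      
                      
                      


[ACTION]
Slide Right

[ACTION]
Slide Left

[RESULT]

┌────┬────┬────┬────┐ 
│  1 │  4 │  7 │  2 │ 
├────┼────┼────┼────┤ 
│ 13 │  8 │ 14 │    │ 
├────┼────┼────┼────┤ 
│  5 │  6 │  3 │ 12 │ 
├────┼────┼────┼────┤ 
│  9 │ 11 │ 10 │ 15 │ 
└────┴────┴────┴────┘ 
Moves: 2              
                      
                      
                      
                      


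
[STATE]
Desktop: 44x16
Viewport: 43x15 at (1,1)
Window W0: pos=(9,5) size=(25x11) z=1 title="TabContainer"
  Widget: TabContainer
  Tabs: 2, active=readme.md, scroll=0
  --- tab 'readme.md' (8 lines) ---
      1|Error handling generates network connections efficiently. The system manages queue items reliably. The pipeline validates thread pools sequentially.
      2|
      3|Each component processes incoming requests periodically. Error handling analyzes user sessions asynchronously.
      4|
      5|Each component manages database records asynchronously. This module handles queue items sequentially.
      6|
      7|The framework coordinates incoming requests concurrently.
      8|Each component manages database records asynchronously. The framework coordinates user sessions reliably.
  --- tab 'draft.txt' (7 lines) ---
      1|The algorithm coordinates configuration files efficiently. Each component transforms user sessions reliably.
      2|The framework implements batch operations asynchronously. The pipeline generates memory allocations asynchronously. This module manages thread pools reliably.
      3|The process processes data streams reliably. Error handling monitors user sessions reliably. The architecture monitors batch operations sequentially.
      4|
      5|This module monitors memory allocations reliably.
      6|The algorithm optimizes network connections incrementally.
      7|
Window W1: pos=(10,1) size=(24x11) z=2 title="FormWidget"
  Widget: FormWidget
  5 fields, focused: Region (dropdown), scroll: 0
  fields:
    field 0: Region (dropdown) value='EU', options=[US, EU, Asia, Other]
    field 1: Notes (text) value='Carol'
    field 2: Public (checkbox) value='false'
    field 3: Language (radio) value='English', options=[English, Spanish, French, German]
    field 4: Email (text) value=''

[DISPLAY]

         ┏━━━━━━━━━━━━━━━━━━━━━━┓          
         ┃ FormWidget           ┃          
         ┠──────────────────────┨          
         ┃> Region:     [EU   ▼]┃          
        ┏┃  Notes:      [Carol ]┃          
        ┃┃  Public:     [ ]     ┃          
        ┠┃  Language:   (●) Engl┃          
        ┃┃  Email:      [      ]┃          
        ┃┃                      ┃          
        ┃┃                      ┃          
        ┃┗━━━━━━━━━━━━━━━━━━━━━━┛          
        ┃Each component processe┃          
        ┃                       ┃          
        ┃Each component manages ┃          
        ┗━━━━━━━━━━━━━━━━━━━━━━━┛          


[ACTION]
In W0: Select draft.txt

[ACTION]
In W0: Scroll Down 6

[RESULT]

         ┏━━━━━━━━━━━━━━━━━━━━━━┓          
         ┃ FormWidget           ┃          
         ┠──────────────────────┨          
         ┃> Region:     [EU   ▼]┃          
        ┏┃  Notes:      [Carol ]┃          
        ┃┃  Public:     [ ]     ┃          
        ┠┃  Language:   (●) Engl┃          
        ┃┃  Email:      [      ]┃          
        ┃┃                      ┃          
        ┃┃                      ┃          
        ┃┗━━━━━━━━━━━━━━━━━━━━━━┛          
        ┃                       ┃          
        ┃                       ┃          
        ┃                       ┃          
        ┗━━━━━━━━━━━━━━━━━━━━━━━┛          


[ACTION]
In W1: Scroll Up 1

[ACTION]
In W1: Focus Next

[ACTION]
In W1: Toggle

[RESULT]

         ┏━━━━━━━━━━━━━━━━━━━━━━┓          
         ┃ FormWidget           ┃          
         ┠──────────────────────┨          
         ┃  Region:     [EU   ▼]┃          
        ┏┃> Notes:      [Carol ]┃          
        ┃┃  Public:     [ ]     ┃          
        ┠┃  Language:   (●) Engl┃          
        ┃┃  Email:      [      ]┃          
        ┃┃                      ┃          
        ┃┃                      ┃          
        ┃┗━━━━━━━━━━━━━━━━━━━━━━┛          
        ┃                       ┃          
        ┃                       ┃          
        ┃                       ┃          
        ┗━━━━━━━━━━━━━━━━━━━━━━━┛          


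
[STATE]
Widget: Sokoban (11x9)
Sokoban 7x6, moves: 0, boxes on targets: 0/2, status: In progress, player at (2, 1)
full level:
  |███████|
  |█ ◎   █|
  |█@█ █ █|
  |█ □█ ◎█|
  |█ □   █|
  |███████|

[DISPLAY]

███████    
█ ◎   █    
█@█ █ █    
█ □█ ◎█    
█ □   █    
███████    
Moves: 0  0
           
           


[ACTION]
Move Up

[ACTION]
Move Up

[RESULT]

███████    
█@◎   █    
█ █ █ █    
█ □█ ◎█    
█ □   █    
███████    
Moves: 1  0
           
           


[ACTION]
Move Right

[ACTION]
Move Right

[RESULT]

███████    
█ ◎@  █    
█ █ █ █    
█ □█ ◎█    
█ □   █    
███████    
Moves: 3  0
           
           


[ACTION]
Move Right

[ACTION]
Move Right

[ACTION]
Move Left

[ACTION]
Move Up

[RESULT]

███████    
█ ◎ @ █    
█ █ █ █    
█ □█ ◎█    
█ □   █    
███████    
Moves: 6  0
           
           


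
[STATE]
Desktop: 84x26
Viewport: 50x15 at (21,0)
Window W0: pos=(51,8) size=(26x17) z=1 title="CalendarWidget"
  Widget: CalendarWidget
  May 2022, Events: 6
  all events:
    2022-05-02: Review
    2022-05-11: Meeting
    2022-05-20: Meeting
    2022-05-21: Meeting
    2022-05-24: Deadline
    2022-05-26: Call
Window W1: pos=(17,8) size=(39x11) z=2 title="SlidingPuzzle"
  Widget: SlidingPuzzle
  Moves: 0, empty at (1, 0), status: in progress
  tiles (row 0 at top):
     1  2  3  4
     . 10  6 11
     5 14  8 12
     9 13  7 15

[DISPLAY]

                                                  
                                                  
                                                  
                                                  
                                                  
                                                  
                                                  
                                                  
━━━━━━━━━━━━━━━━━━━━━━━━━━━━━━━━━━┓━━━━━━━━━━━━━━━
idingPuzzle                       ┃endarWidget    
──────────────────────────────────┨───────────────
──┬────┬────┬────┐                ┃    May 2022   
1 │  2 │  3 │  4 │                ┃u We Th Fr Sa S
──┼────┼────┼────┤                ┃               
  │ 10 │  6 │ 11 │                ┃ 3  4  5  6  7 


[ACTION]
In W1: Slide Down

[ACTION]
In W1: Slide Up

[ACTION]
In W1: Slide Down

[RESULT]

                                                  
                                                  
                                                  
                                                  
                                                  
                                                  
                                                  
                                                  
━━━━━━━━━━━━━━━━━━━━━━━━━━━━━━━━━━┓━━━━━━━━━━━━━━━
idingPuzzle                       ┃endarWidget    
──────────────────────────────────┨───────────────
──┬────┬────┬────┐                ┃    May 2022   
  │  2 │  3 │  4 │                ┃u We Th Fr Sa S
──┼────┼────┼────┤                ┃               
1 │ 10 │  6 │ 11 │                ┃ 3  4  5  6  7 


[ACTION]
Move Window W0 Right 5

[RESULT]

                                                  
                                                  
                                                  
                                                  
                                                  
                                                  
                                                  
                                                  
━━━━━━━━━━━━━━━━━━━━━━━━━━━━━━━━━━┓┏━━━━━━━━━━━━━━
idingPuzzle                       ┃┃ CalendarWidge
──────────────────────────────────┨┠──────────────
──┬────┬────┬────┐                ┃┃        May 20
  │  2 │  3 │  4 │                ┃┃Mo Tu We Th Fr
──┼────┼────┼────┤                ┃┃              
1 │ 10 │  6 │ 11 │                ┃┃ 2*  3  4  5  


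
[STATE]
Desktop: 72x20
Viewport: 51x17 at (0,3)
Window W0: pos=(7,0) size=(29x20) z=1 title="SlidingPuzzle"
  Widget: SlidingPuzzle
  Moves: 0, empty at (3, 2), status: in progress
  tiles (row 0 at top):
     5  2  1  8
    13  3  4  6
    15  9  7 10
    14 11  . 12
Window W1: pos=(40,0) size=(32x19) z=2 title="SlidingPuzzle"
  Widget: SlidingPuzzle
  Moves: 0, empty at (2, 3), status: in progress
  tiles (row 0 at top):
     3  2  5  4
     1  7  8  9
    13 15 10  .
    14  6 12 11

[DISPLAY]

       ┃┌────┬────┬────┬────┐      ┃    ┃┌────┬────
       ┃│  5 │  2 │  1 │  8 │      ┃    ┃│  3 │  2 
       ┃├────┼────┼────┼────┤      ┃    ┃├────┼────
       ┃│ 13 │  3 │  4 │  6 │      ┃    ┃│  1 │  7 
       ┃├────┼────┼────┼────┤      ┃    ┃├────┼────
       ┃│ 15 │  9 │  7 │ 10 │      ┃    ┃│ 13 │ 15 
       ┃├────┼────┼────┼────┤      ┃    ┃├────┼────
       ┃│ 14 │ 11 │    │ 12 │      ┃    ┃│ 14 │  6 
       ┃└────┴────┴────┴────┘      ┃    ┃└────┴────
       ┃Moves: 0                   ┃    ┃Moves: 0  
       ┃                           ┃    ┃          
       ┃                           ┃    ┃          
       ┃                           ┃    ┃          
       ┃                           ┃    ┃          
       ┃                           ┃    ┃          
       ┃                           ┃    ┗━━━━━━━━━━
       ┗━━━━━━━━━━━━━━━━━━━━━━━━━━━┛               


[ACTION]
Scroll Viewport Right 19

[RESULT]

────┬────┐      ┃    ┃┌────┬────┬────┬────┐        
  1 │  8 │      ┃    ┃│  3 │  2 │  5 │  4 │        
────┼────┤      ┃    ┃├────┼────┼────┼────┤        
  4 │  6 │      ┃    ┃│  1 │  7 │  8 │  9 │        
────┼────┤      ┃    ┃├────┼────┼────┼────┤        
  7 │ 10 │      ┃    ┃│ 13 │ 15 │ 10 │    │        
────┼────┤      ┃    ┃├────┼────┼────┼────┤        
    │ 12 │      ┃    ┃│ 14 │  6 │ 12 │ 11 │        
────┴────┘      ┃    ┃└────┴────┴────┴────┘        
                ┃    ┃Moves: 0                     
                ┃    ┃                             
                ┃    ┃                             
                ┃    ┃                             
                ┃    ┃                             
                ┃    ┃                             
                ┃    ┗━━━━━━━━━━━━━━━━━━━━━━━━━━━━━
━━━━━━━━━━━━━━━━┛                                  


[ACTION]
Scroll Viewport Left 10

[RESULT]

────┬────┬────┬────┐      ┃    ┃┌────┬────┬────┬───
  5 │  2 │  1 │  8 │      ┃    ┃│  3 │  2 │  5 │  4
────┼────┼────┼────┤      ┃    ┃├────┼────┼────┼───
 13 │  3 │  4 │  6 │      ┃    ┃│  1 │  7 │  8 │  9
────┼────┼────┼────┤      ┃    ┃├────┼────┼────┼───
 15 │  9 │  7 │ 10 │      ┃    ┃│ 13 │ 15 │ 10 │   
────┼────┼────┼────┤      ┃    ┃├────┼────┼────┼───
 14 │ 11 │    │ 12 │      ┃    ┃│ 14 │  6 │ 12 │ 11
────┴────┴────┴────┘      ┃    ┃└────┴────┴────┴───
oves: 0                   ┃    ┃Moves: 0           
                          ┃    ┃                   
                          ┃    ┃                   
                          ┃    ┃                   
                          ┃    ┃                   
                          ┃    ┃                   
                          ┃    ┗━━━━━━━━━━━━━━━━━━━
━━━━━━━━━━━━━━━━━━━━━━━━━━┛                        


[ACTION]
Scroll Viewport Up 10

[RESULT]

━━━━━━━━━━━━━━━━━━━━━━━━━━┓    ┏━━━━━━━━━━━━━━━━━━━
SlidingPuzzle             ┃    ┃ SlidingPuzzle     
──────────────────────────┨    ┠───────────────────
────┬────┬────┬────┐      ┃    ┃┌────┬────┬────┬───
  5 │  2 │  1 │  8 │      ┃    ┃│  3 │  2 │  5 │  4
────┼────┼────┼────┤      ┃    ┃├────┼────┼────┼───
 13 │  3 │  4 │  6 │      ┃    ┃│  1 │  7 │  8 │  9
────┼────┼────┼────┤      ┃    ┃├────┼────┼────┼───
 15 │  9 │  7 │ 10 │      ┃    ┃│ 13 │ 15 │ 10 │   
────┼────┼────┼────┤      ┃    ┃├────┼────┼────┼───
 14 │ 11 │    │ 12 │      ┃    ┃│ 14 │  6 │ 12 │ 11
────┴────┴────┴────┘      ┃    ┃└────┴────┴────┴───
oves: 0                   ┃    ┃Moves: 0           
                          ┃    ┃                   
                          ┃    ┃                   
                          ┃    ┃                   
                          ┃    ┃                   


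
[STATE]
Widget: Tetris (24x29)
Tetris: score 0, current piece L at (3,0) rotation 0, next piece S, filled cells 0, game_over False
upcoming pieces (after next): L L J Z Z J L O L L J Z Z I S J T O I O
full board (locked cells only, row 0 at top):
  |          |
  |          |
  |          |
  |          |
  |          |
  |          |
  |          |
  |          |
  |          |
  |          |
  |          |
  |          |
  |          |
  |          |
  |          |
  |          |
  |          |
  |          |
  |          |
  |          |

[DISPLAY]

     ▒    │Next:        
   ▒▒▒    │ ░░          
          │░░           
          │             
          │             
          │             
          │Score:       
          │0            
          │             
          │             
          │             
          │             
          │             
          │             
          │             
          │             
          │             
          │             
          │             
          │             
          │             
          │             
          │             
          │             
          │             
          │             
          │             
          │             
          │             


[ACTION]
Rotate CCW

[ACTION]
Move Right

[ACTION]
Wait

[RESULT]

          │Next:        
    ▒▒    │ ░░          
     ▒    │░░           
     ▒    │             
          │             
          │             
          │Score:       
          │0            
          │             
          │             
          │             
          │             
          │             
          │             
          │             
          │             
          │             
          │             
          │             
          │             
          │             
          │             
          │             
          │             
          │             
          │             
          │             
          │             
          │             


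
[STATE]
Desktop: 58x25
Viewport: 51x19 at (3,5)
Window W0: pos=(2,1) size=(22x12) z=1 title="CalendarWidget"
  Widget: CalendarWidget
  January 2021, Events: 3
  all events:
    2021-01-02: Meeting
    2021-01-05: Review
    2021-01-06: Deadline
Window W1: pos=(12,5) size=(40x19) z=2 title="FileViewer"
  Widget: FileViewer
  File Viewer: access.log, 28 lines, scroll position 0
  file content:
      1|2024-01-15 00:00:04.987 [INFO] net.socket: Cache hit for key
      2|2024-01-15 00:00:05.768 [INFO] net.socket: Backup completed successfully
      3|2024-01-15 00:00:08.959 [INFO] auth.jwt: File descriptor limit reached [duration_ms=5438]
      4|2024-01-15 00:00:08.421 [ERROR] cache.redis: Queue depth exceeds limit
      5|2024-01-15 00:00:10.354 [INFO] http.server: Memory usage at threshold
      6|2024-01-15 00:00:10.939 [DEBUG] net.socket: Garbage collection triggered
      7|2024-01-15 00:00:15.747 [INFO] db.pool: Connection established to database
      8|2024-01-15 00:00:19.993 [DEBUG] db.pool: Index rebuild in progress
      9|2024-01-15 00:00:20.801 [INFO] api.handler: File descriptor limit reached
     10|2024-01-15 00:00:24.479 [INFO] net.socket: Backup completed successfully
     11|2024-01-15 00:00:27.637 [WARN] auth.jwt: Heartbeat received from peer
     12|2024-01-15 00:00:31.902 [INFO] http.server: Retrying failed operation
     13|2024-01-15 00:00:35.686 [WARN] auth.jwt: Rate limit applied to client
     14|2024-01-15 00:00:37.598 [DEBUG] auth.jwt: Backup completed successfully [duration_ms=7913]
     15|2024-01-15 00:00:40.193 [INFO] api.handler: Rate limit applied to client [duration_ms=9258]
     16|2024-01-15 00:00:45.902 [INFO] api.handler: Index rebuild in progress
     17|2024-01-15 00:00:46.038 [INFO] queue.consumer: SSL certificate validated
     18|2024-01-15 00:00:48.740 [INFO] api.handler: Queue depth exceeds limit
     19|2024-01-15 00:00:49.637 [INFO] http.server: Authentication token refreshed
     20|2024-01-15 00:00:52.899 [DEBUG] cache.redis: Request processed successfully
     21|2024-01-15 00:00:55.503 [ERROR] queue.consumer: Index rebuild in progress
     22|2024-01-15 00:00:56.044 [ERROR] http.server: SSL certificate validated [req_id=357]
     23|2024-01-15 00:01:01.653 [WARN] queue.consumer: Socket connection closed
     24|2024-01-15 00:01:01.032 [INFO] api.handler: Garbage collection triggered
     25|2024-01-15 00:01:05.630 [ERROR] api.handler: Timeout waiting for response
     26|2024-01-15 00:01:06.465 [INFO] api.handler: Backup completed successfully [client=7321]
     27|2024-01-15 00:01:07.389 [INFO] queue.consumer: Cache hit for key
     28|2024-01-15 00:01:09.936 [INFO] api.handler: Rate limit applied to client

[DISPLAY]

Mo Tu We ┏━━━━━━━━━━━━━━━━━━━━━━━━━━━━━━━━━━━━━━┓  
         ┃ FileViewer                           ┃  
 4  5*  6┠──────────────────────────────────────┨  
11 12 13 ┃2024-01-15 00:00:04.987 [INFO] net.so▲┃  
18 19 20 ┃2024-01-15 00:00:05.768 [INFO] net.so█┃  
25 26 27 ┃2024-01-15 00:00:08.959 [INFO] auth.j░┃  
         ┃2024-01-15 00:00:08.421 [ERROR] cache░┃  
━━━━━━━━━┃2024-01-15 00:00:10.354 [INFO] http.s░┃  
         ┃2024-01-15 00:00:10.939 [DEBUG] net.s░┃  
         ┃2024-01-15 00:00:15.747 [INFO] db.poo░┃  
         ┃2024-01-15 00:00:19.993 [DEBUG] db.po░┃  
         ┃2024-01-15 00:00:20.801 [INFO] api.ha░┃  
         ┃2024-01-15 00:00:24.479 [INFO] net.so░┃  
         ┃2024-01-15 00:00:27.637 [WARN] auth.j░┃  
         ┃2024-01-15 00:00:31.902 [INFO] http.s░┃  
         ┃2024-01-15 00:00:35.686 [WARN] auth.j░┃  
         ┃2024-01-15 00:00:37.598 [DEBUG] auth.░┃  
         ┃2024-01-15 00:00:40.193 [INFO] api.ha▼┃  
         ┗━━━━━━━━━━━━━━━━━━━━━━━━━━━━━━━━━━━━━━┛  


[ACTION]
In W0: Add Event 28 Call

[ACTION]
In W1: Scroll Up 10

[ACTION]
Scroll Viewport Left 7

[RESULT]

  ┃Mo Tu We ┏━━━━━━━━━━━━━━━━━━━━━━━━━━━━━━━━━━━━━━
  ┃         ┃ FileViewer                           
  ┃ 4  5*  6┠──────────────────────────────────────
  ┃11 12 13 ┃2024-01-15 00:00:04.987 [INFO] net.so▲
  ┃18 19 20 ┃2024-01-15 00:00:05.768 [INFO] net.so█
  ┃25 26 27 ┃2024-01-15 00:00:08.959 [INFO] auth.j░
  ┃         ┃2024-01-15 00:00:08.421 [ERROR] cache░
  ┗━━━━━━━━━┃2024-01-15 00:00:10.354 [INFO] http.s░
            ┃2024-01-15 00:00:10.939 [DEBUG] net.s░
            ┃2024-01-15 00:00:15.747 [INFO] db.poo░
            ┃2024-01-15 00:00:19.993 [DEBUG] db.po░
            ┃2024-01-15 00:00:20.801 [INFO] api.ha░
            ┃2024-01-15 00:00:24.479 [INFO] net.so░
            ┃2024-01-15 00:00:27.637 [WARN] auth.j░
            ┃2024-01-15 00:00:31.902 [INFO] http.s░
            ┃2024-01-15 00:00:35.686 [WARN] auth.j░
            ┃2024-01-15 00:00:37.598 [DEBUG] auth.░
            ┃2024-01-15 00:00:40.193 [INFO] api.ha▼
            ┗━━━━━━━━━━━━━━━━━━━━━━━━━━━━━━━━━━━━━━


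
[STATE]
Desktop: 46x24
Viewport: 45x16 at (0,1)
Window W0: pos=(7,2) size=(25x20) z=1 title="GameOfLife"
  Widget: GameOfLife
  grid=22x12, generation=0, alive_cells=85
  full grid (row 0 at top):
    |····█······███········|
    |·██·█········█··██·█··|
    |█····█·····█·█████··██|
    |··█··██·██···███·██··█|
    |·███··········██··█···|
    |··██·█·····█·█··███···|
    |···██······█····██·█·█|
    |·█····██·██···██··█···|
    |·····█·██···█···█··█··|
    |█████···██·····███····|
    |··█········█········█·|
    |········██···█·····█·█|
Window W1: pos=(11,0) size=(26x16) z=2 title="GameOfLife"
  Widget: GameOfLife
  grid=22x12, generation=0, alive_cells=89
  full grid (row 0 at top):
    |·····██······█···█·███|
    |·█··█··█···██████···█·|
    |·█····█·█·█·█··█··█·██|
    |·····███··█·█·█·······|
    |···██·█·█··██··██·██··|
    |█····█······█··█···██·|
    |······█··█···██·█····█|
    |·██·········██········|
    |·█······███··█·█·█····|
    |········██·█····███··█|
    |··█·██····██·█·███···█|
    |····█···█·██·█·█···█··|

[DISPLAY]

           ┃ GameOfLife             ┃        
       ┏━━━┠────────────────────────┨        
       ┃ Ga┃Gen: 0                  ┃        
       ┠───┃·····██······█···█·███  ┃        
       ┃Gen┃·█··█··█···██████···█·  ┃        
       ┃···┃·█····█·█·█·█··█··█·██  ┃        
       ┃·██┃·····███··█·█·█·······  ┃        
       ┃█··┃···██·█·█··██··██·██··  ┃        
       ┃··█┃█····█······█··█···██·  ┃        
       ┃·██┃······█··█···██·█····█  ┃        
       ┃··█┃·██·········██········  ┃        
       ┃···┃·█······███··█·█·█····  ┃        
       ┃·█·┃········██·█····███··█  ┃        
       ┃···┃··█·██····██·█·███···█  ┃        
       ┃███┗━━━━━━━━━━━━━━━━━━━━━━━━┛        
       ┃··█········█········█· ┃             


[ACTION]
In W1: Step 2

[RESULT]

           ┃ GameOfLife             ┃        
       ┏━━━┠────────────────────────┨        
       ┃ Ga┃Gen: 2                  ┃        
       ┠───┃······█·······██··███·  ┃        
       ┃Gen┃······█████···█···█···  ┃        
       ┃···┃·······██·█·········██  ┃        
       ┃·██┃········█·█···█·······  ┃        
       ┃█··┃···██·██····█·█······█  ┃        
       ┃··█┃····███····██····█···█  ┃        
       ┃·██┃·██··███····████·██·█·  ┃        
       ┃··█┃█·········█·█···██····  ┃        
       ┃···┃·██····██·█··██████···  ┃        
       ┃·█·┃··███··██·███·█··███··  ┃        
       ┃···┃···█·█··█··█··········  ┃        
       ┃███┗━━━━━━━━━━━━━━━━━━━━━━━━┛        
       ┃··█········█········█· ┃             


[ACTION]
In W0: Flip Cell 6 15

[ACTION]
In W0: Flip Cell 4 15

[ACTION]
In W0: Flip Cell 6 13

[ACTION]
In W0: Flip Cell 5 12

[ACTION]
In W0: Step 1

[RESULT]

           ┃ GameOfLife             ┃        
       ┏━━━┠────────────────────────┨        
       ┃ Ga┃Gen: 2                  ┃        
       ┠───┃······█·······██··███·  ┃        
       ┃Gen┃······█████···█···█···  ┃        
       ┃···┃·······██·█·········██  ┃        
       ┃·█·┃········█·█···█·······  ┃        
       ┃··█┃···██·██····█·█······█  ┃        
       ┃··█┃····███····██····█···█  ┃        
       ┃·█·┃·██··███····████·██·█·  ┃        
       ┃·█·┃█·········█·█···██····  ┃        
       ┃···┃·██····██·█··██████···  ┃        
       ┃···┃··███··██·███·█··███··  ┃        
       ┃█··┃···█·█··█··█··········  ┃        
       ┃·██┗━━━━━━━━━━━━━━━━━━━━━━━━┛        
       ┃··█·······█·····█···█· ┃             
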